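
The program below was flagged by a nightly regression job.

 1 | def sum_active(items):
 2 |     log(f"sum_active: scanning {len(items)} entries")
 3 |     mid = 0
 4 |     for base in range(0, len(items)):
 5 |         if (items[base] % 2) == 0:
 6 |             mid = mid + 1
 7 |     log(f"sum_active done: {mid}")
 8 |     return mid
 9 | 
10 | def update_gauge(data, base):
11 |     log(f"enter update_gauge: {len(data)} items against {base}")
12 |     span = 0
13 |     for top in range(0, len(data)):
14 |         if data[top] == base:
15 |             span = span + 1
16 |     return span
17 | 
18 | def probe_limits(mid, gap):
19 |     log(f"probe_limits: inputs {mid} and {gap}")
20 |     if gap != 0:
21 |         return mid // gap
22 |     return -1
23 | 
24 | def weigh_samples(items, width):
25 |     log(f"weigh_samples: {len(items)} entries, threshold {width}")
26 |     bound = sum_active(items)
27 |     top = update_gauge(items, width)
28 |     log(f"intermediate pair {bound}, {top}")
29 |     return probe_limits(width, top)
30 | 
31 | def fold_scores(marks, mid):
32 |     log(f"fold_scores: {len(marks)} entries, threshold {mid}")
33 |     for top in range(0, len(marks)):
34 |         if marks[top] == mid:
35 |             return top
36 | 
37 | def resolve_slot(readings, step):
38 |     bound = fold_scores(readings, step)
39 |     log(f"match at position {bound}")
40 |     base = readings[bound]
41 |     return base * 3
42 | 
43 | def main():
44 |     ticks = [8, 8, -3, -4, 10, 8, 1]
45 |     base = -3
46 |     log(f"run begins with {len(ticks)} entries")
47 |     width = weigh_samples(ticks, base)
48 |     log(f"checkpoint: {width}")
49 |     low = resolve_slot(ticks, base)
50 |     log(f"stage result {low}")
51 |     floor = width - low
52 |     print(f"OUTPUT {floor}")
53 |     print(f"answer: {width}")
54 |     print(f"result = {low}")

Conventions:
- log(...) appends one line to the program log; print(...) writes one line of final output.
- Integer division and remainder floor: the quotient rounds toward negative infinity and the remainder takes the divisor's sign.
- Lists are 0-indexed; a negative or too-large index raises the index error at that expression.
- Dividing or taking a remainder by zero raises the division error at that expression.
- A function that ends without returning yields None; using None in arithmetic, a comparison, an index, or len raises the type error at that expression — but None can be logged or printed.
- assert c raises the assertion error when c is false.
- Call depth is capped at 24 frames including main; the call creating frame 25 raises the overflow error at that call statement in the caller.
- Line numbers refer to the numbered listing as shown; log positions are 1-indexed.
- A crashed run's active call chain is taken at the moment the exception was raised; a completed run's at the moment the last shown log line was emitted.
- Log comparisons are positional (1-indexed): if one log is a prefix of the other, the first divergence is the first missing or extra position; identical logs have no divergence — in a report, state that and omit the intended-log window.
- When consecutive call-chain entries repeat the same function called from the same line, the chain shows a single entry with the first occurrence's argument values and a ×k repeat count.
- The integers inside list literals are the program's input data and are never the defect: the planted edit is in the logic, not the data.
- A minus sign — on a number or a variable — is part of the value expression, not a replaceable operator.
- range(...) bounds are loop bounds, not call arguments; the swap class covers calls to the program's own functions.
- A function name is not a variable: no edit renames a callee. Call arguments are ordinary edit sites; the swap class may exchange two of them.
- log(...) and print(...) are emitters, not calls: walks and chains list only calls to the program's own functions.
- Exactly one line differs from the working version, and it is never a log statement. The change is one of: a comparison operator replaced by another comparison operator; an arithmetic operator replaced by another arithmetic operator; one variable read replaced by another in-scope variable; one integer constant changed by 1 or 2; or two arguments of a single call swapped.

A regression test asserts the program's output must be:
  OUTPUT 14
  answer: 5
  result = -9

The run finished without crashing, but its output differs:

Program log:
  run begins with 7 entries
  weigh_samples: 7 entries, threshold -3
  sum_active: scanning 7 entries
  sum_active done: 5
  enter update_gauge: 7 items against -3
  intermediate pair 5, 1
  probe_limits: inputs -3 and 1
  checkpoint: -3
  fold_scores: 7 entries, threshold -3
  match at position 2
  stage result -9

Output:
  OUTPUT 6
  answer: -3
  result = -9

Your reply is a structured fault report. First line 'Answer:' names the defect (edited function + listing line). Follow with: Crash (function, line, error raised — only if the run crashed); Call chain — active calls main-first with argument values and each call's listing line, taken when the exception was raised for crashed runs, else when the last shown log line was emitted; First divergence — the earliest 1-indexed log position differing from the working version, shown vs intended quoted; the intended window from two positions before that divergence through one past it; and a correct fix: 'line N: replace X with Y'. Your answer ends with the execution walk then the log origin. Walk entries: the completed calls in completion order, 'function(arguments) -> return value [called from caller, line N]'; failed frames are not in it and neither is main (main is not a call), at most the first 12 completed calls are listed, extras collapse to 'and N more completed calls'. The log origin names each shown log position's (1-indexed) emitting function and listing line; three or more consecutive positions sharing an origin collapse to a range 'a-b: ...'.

Answer: the defect is in weigh_samples at line 29.
Core observation: The earliest visible damage is log position 7 — 'probe_limits: inputs -3 and 1' rather than the intended 'probe_limits: inputs 5 and 1'.
Call chain: main.
First divergence: position 7; shown 'probe_limits: inputs -3 and 1' vs intended 'probe_limits: inputs 5 and 1'.
Intended log window:
  5: enter update_gauge: 7 items against -3
  6: intermediate pair 5, 1
  7: probe_limits: inputs 5 and 1
  8: checkpoint: 5
Execution walk:
  sum_active([8, 8, -3, -4, 10, 8, 1]) -> 5  [called from weigh_samples, line 26]
  update_gauge([8, 8, -3, -4, 10, 8, 1], -3) -> 1  [called from weigh_samples, line 27]
  probe_limits(-3, 1) -> -3  [called from weigh_samples, line 29]
  weigh_samples([8, 8, -3, -4, 10, 8, 1], -3) -> -3  [called from main, line 47]
  fold_scores([8, 8, -3, -4, 10, 8, 1], -3) -> 2  [called from resolve_slot, line 38]
  resolve_slot([8, 8, -3, -4, 10, 8, 1], -3) -> -9  [called from main, line 49]
Origin of each log line:
  1: logged in main at line 46
  2: logged in weigh_samples at line 25
  3: logged in sum_active at line 2
  4: logged in sum_active at line 7
  5: logged in update_gauge at line 11
  6: logged in weigh_samples at line 28
  7: logged in probe_limits at line 19
  8: logged in main at line 48
  9: logged in fold_scores at line 32
  10: logged in resolve_slot at line 39
  11: logged in main at line 50
A correct fix: line 29: replace `width` with `bound`.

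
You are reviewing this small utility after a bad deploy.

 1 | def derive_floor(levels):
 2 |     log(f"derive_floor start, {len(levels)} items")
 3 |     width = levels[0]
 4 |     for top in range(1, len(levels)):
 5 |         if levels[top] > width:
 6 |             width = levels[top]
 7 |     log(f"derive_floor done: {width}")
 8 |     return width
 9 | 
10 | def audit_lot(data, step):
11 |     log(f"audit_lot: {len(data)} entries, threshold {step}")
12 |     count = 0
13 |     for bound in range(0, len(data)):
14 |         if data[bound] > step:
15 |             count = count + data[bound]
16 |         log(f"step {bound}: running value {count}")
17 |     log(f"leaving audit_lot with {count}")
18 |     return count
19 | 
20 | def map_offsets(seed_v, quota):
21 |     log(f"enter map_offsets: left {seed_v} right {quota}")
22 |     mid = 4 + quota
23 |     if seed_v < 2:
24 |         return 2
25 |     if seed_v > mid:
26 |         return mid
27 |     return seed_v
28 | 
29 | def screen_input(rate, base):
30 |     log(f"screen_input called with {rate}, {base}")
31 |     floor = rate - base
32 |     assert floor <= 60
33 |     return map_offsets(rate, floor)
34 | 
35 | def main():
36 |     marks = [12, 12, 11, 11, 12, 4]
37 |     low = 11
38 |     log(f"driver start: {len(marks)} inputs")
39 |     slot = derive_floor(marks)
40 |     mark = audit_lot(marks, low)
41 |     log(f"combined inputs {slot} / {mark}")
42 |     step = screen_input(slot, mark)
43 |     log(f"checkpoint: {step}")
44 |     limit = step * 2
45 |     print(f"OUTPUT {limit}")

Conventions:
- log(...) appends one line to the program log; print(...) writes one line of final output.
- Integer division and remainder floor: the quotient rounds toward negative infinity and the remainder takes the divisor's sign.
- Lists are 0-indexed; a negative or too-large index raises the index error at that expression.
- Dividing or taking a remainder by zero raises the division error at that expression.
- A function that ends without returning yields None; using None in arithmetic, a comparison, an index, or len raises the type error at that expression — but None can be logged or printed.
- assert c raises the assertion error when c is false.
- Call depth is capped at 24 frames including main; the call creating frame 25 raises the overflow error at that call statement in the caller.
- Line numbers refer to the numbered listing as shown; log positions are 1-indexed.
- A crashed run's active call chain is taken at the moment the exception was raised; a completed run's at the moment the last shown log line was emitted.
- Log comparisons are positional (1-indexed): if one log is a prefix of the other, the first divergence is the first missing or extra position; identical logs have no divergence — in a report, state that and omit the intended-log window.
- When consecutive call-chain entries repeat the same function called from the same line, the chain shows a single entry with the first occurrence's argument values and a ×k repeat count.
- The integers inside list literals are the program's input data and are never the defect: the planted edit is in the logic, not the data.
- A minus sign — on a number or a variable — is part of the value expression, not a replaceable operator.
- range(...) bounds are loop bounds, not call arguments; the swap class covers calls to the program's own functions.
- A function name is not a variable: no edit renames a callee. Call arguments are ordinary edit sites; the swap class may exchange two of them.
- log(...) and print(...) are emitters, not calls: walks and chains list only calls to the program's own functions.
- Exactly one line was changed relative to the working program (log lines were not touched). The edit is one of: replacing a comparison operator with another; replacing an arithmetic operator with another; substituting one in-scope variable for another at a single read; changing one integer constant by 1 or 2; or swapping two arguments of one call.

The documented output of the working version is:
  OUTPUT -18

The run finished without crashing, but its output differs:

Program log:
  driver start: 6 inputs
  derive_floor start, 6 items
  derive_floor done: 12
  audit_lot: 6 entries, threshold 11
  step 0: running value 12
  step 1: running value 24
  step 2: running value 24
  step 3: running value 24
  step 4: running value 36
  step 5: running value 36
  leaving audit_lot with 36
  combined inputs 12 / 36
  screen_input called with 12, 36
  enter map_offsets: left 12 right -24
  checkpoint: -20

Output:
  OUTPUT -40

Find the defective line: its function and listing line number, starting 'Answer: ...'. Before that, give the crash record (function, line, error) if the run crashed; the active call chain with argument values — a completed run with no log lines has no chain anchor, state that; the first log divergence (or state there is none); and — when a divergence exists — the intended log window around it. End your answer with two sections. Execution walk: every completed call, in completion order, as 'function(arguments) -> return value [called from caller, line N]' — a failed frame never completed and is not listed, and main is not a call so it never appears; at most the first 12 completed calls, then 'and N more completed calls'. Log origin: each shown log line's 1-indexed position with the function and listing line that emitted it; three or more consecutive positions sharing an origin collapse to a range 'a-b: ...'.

Answer: the defect is in main at line 44.
Key fact: The two runs log identically and part ways only at the printed values.
Call chain: main.
First divergence: there is none — every log position agrees.
Execution walk:
  derive_floor([12, 12, 11, 11, 12, 4]) -> 12  [called from main, line 39]
  audit_lot([12, 12, 11, 11, 12, 4], 11) -> 36  [called from main, line 40]
  map_offsets(12, -24) -> -20  [called from screen_input, line 33]
  screen_input(12, 36) -> -20  [called from main, line 42]
Origin of each log line:
  1: emitted by main (line 38)
  2: emitted by derive_floor (line 2)
  3: emitted by derive_floor (line 7)
  4: emitted by audit_lot (line 11)
  5-10: emitted by audit_lot (line 16)
  11: emitted by audit_lot (line 17)
  12: emitted by main (line 41)
  13: emitted by screen_input (line 30)
  14: emitted by map_offsets (line 21)
  15: emitted by main (line 43)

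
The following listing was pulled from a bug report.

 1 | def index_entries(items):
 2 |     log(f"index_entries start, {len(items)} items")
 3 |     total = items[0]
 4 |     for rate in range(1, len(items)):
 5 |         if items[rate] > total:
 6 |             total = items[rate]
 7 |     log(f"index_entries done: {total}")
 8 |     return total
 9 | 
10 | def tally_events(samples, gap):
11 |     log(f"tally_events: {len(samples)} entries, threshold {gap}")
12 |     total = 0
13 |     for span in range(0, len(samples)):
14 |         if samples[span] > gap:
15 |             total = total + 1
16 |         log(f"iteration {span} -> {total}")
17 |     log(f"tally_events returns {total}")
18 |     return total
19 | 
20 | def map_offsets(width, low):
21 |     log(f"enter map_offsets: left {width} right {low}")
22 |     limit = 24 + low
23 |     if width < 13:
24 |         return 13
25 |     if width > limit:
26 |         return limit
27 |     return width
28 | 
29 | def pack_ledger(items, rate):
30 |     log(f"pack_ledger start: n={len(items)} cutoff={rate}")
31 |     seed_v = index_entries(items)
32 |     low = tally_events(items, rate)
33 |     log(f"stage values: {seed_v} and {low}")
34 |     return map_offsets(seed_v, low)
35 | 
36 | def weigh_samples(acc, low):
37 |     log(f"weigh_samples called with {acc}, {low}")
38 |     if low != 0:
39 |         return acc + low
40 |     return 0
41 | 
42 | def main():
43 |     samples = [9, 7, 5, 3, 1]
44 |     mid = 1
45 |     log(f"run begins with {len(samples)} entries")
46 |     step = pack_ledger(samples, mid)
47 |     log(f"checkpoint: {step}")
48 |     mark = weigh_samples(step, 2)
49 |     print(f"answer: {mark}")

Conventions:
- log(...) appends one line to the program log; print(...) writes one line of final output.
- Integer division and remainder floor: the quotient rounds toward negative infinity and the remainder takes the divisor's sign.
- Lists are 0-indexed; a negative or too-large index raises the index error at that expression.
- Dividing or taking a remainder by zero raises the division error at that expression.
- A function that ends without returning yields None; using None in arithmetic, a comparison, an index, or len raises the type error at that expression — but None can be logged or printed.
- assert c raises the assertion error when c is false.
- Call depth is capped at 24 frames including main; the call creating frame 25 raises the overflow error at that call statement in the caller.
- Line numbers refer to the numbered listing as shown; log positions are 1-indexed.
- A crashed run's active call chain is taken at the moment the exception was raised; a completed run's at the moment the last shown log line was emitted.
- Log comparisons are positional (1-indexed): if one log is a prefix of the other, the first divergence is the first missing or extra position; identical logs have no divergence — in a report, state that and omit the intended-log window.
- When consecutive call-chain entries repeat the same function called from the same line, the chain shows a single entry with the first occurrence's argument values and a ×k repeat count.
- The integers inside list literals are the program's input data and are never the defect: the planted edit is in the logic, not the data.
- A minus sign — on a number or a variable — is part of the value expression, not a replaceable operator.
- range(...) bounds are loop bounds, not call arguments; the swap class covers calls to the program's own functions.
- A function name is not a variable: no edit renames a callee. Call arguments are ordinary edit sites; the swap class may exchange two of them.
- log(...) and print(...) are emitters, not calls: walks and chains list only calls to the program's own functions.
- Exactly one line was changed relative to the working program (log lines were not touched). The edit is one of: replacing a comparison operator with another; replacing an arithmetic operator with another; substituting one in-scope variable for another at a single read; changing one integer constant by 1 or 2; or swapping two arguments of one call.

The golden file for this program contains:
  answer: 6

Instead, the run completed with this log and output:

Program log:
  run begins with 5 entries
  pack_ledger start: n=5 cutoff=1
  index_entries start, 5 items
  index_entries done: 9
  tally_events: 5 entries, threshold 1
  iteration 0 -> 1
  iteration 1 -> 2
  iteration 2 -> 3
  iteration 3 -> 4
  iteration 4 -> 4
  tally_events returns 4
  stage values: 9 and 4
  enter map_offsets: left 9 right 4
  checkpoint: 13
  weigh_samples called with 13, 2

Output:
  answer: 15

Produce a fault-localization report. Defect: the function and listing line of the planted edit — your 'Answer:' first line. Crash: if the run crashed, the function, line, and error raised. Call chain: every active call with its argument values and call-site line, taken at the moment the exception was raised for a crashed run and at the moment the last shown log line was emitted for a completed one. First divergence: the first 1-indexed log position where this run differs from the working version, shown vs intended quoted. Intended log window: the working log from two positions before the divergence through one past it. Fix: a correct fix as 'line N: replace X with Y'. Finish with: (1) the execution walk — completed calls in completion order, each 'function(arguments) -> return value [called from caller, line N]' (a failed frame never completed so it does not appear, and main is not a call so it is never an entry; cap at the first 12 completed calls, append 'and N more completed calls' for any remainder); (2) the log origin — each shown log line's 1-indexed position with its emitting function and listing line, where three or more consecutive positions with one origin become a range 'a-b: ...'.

Answer: the defect is in weigh_samples at line 39.
Core observation: No log line changed; the fault shows up purely in the output.
Call chain: main -> weigh_samples(13, 2) (called at line 48).
First divergence: none (the log streams are identical).
Execution walk:
  index_entries([9, 7, 5, 3, 1]) -> 9  [called from pack_ledger, line 31]
  tally_events([9, 7, 5, 3, 1], 1) -> 4  [called from pack_ledger, line 32]
  map_offsets(9, 4) -> 13  [called from pack_ledger, line 34]
  pack_ledger([9, 7, 5, 3, 1], 1) -> 13  [called from main, line 46]
  weigh_samples(13, 2) -> 15  [called from main, line 48]
Log line origins:
  1: logged in main at line 45
  2: logged in pack_ledger at line 30
  3: logged in index_entries at line 2
  4: logged in index_entries at line 7
  5: logged in tally_events at line 11
  6-10: logged in tally_events at line 16
  11: logged in tally_events at line 17
  12: logged in pack_ledger at line 33
  13: logged in map_offsets at line 21
  14: logged in main at line 47
  15: logged in weigh_samples at line 37
A correct fix: line 39: replace `+` with `//`.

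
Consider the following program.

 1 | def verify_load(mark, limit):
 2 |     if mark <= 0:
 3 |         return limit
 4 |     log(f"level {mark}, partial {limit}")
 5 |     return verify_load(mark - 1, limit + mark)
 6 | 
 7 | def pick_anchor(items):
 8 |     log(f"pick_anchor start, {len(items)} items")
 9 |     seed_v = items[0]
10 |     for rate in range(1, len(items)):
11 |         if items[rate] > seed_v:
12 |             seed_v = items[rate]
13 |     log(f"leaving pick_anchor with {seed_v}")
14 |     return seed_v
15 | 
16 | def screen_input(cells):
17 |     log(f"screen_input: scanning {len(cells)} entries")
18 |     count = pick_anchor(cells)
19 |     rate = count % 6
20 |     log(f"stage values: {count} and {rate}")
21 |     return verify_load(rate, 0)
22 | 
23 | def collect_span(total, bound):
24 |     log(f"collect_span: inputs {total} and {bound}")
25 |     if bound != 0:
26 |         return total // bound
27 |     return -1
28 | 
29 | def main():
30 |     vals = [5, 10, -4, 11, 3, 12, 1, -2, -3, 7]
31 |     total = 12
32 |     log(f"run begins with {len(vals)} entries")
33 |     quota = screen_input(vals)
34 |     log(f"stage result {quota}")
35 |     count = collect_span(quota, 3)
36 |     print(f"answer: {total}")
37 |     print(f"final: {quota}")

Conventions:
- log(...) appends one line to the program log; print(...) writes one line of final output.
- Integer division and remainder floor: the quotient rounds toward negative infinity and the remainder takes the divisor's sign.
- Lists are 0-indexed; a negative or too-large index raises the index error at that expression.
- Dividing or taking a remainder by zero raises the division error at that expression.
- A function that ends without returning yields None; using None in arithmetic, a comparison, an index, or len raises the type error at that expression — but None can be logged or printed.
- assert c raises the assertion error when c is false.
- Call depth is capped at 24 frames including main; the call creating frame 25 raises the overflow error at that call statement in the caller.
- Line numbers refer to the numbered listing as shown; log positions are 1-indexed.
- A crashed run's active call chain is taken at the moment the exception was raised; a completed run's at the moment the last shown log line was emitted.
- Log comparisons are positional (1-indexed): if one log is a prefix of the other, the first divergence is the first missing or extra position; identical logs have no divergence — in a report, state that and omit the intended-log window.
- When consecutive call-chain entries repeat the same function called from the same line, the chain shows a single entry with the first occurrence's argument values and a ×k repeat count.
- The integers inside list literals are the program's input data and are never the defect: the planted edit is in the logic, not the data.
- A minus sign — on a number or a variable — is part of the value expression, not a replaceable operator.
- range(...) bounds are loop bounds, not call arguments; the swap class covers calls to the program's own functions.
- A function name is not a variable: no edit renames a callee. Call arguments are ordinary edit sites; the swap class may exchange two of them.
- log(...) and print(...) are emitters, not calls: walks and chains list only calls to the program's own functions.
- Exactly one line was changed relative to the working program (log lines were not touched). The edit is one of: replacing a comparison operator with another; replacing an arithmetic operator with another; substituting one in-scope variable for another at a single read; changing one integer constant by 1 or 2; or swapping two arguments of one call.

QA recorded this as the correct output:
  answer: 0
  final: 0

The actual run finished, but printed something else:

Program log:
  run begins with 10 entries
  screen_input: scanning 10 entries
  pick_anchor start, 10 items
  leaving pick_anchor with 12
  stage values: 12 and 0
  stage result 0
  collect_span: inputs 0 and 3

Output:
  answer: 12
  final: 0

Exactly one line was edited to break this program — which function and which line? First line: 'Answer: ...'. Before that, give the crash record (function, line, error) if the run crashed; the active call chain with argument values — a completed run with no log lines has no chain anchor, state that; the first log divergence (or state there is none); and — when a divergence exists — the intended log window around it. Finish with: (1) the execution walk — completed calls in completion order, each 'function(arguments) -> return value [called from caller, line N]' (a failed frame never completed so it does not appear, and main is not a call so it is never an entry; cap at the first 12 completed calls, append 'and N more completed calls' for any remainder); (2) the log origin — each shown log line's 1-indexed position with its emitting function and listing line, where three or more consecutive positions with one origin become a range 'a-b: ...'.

Answer: the defect is in main at line 36.
The tell: Nothing in the log betrays the bug — only the output does.
Call chain: main -> collect_span(0, 3) (called at line 35).
First divergence: none; the two logs match at every position.
Execution walk:
  pick_anchor([5, 10, -4, 11, 3, 12, 1, -2, -3, 7]) -> 12  [called from screen_input, line 18]
  verify_load(0, 0) -> 0  [called from screen_input, line 21]
  screen_input([5, 10, -4, 11, 3, 12, 1, -2, -3, 7]) -> 0  [called from main, line 33]
  collect_span(0, 3) -> 0  [called from main, line 35]
Log line origins:
  1: from main, line 32
  2: from screen_input, line 17
  3: from pick_anchor, line 8
  4: from pick_anchor, line 13
  5: from screen_input, line 20
  6: from main, line 34
  7: from collect_span, line 24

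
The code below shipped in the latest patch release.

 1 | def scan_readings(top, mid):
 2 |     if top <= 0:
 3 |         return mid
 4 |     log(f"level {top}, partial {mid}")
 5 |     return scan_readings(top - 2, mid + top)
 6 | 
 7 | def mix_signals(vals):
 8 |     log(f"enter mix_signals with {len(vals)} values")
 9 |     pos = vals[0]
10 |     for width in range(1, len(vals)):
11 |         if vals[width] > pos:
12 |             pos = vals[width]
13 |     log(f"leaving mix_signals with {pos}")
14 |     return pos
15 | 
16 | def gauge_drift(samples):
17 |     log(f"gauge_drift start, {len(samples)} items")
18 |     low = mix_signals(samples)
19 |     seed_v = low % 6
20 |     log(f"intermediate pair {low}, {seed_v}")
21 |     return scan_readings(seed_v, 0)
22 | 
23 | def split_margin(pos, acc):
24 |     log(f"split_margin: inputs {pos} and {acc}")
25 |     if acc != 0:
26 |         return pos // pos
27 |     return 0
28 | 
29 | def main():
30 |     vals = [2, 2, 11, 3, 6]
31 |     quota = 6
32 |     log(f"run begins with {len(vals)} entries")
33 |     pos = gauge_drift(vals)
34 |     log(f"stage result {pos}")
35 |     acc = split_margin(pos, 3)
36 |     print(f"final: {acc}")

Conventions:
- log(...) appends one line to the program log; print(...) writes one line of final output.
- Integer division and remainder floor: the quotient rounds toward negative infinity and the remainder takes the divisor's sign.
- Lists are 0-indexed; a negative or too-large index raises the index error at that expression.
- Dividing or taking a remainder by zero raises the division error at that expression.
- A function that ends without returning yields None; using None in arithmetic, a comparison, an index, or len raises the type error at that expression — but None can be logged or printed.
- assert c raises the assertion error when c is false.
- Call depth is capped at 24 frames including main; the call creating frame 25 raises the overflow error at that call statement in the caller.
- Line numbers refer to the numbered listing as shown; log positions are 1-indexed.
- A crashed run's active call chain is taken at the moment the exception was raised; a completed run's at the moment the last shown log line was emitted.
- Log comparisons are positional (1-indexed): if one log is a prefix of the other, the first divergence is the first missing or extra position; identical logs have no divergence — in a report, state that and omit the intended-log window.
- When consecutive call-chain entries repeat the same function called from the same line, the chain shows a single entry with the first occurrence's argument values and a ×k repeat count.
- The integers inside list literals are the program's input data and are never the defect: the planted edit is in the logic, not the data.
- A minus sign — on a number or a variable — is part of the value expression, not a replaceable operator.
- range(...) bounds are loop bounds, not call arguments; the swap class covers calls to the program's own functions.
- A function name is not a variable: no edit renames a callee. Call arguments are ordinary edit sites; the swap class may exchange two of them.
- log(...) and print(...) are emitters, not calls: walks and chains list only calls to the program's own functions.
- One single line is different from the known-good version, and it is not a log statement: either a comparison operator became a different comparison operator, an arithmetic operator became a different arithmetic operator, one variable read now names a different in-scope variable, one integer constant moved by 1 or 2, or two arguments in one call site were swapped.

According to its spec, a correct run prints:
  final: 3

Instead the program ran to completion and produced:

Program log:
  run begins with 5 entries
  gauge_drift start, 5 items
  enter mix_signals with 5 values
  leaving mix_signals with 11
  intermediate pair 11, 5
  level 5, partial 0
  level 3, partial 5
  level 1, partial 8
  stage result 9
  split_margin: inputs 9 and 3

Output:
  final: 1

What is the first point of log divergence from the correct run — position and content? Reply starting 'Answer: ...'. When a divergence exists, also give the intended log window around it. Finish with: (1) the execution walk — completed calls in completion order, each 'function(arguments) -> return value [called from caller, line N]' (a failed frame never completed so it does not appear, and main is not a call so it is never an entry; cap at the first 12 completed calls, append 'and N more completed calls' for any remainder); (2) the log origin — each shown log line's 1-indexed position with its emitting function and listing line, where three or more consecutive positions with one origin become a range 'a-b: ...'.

Answer: none — the logs agree in full.
Execution walk:
  mix_signals([2, 2, 11, 3, 6]) -> 11  [called from gauge_drift, line 18]
  scan_readings(-1, 9) -> 9  [called from scan_readings, line 5]
  scan_readings(1, 8) -> 9  [called from scan_readings, line 5]
  scan_readings(3, 5) -> 9  [called from scan_readings, line 5]
  scan_readings(5, 0) -> 9  [called from gauge_drift, line 21]
  gauge_drift([2, 2, 11, 3, 6]) -> 9  [called from main, line 33]
  split_margin(9, 3) -> 1  [called from main, line 35]
Log line origins:
  1: emitted by main (line 32)
  2: emitted by gauge_drift (line 17)
  3: emitted by mix_signals (line 8)
  4: emitted by mix_signals (line 13)
  5: emitted by gauge_drift (line 20)
  6-8: emitted by scan_readings (line 4)
  9: emitted by main (line 34)
  10: emitted by split_margin (line 24)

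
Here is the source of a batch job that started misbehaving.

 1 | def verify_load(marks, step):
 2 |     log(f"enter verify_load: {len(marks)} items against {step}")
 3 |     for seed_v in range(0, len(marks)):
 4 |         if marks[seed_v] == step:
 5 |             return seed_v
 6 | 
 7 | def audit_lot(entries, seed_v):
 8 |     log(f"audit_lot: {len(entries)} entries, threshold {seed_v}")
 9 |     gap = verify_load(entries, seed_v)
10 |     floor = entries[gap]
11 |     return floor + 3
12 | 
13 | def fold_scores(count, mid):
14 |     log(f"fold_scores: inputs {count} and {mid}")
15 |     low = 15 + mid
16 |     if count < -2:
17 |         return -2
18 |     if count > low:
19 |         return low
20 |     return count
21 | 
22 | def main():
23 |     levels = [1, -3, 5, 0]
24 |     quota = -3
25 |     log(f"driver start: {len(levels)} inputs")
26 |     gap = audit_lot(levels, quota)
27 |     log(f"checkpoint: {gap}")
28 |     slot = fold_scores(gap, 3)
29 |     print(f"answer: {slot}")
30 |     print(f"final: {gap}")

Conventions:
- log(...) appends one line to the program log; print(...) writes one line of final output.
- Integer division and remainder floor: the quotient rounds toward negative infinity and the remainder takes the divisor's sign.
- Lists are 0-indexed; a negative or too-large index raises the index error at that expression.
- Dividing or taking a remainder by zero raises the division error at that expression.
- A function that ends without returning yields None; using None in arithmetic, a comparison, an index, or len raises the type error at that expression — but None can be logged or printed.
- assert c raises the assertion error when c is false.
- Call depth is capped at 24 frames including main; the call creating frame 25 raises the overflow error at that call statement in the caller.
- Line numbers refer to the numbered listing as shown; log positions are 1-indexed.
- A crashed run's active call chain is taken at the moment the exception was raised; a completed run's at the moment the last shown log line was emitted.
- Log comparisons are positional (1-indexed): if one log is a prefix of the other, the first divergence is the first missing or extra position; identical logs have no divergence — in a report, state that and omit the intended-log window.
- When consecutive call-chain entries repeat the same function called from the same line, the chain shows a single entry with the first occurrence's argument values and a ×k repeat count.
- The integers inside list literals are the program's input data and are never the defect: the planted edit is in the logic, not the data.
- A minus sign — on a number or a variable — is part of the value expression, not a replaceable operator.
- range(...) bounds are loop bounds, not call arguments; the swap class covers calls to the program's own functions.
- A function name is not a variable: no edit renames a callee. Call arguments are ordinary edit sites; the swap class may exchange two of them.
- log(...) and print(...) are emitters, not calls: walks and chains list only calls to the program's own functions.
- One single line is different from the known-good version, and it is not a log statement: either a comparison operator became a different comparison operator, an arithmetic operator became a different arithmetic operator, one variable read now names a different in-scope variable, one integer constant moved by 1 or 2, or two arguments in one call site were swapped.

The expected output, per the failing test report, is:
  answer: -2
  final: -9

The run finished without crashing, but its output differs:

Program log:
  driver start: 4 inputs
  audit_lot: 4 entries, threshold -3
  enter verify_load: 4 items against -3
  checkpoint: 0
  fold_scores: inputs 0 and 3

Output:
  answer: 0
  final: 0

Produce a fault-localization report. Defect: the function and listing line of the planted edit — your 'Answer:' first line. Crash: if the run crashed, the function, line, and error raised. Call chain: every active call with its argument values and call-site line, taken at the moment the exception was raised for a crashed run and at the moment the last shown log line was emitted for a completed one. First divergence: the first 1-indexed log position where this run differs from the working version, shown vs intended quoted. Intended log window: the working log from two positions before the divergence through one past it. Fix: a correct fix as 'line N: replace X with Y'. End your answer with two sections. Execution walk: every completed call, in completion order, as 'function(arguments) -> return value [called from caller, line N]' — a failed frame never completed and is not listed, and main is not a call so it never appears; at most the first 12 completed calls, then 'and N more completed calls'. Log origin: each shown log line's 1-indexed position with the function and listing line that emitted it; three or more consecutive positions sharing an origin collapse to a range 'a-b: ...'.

Answer: the defect is in audit_lot at line 11.
Core observation: Everything matches until log position 4, which reads 'checkpoint: 0' in place of 'checkpoint: -9'.
Call chain: main -> fold_scores(0, 3) (called at line 28).
First divergence: position 4 — the shown line 'checkpoint: 0' should read 'checkpoint: -9'.
Intended log window:
  2: audit_lot: 4 entries, threshold -3
  3: enter verify_load: 4 items against -3
  4: checkpoint: -9
  5: fold_scores: inputs -9 and 3
Execution walk:
  verify_load([1, -3, 5, 0], -3) -> 1  [called from audit_lot, line 9]
  audit_lot([1, -3, 5, 0], -3) -> 0  [called from main, line 26]
  fold_scores(0, 3) -> 0  [called from main, line 28]
Log line origins:
  1 — main, line 25
  2 — audit_lot, line 8
  3 — verify_load, line 2
  4 — main, line 27
  5 — fold_scores, line 14
A correct fix: line 11: replace `+` with `*`.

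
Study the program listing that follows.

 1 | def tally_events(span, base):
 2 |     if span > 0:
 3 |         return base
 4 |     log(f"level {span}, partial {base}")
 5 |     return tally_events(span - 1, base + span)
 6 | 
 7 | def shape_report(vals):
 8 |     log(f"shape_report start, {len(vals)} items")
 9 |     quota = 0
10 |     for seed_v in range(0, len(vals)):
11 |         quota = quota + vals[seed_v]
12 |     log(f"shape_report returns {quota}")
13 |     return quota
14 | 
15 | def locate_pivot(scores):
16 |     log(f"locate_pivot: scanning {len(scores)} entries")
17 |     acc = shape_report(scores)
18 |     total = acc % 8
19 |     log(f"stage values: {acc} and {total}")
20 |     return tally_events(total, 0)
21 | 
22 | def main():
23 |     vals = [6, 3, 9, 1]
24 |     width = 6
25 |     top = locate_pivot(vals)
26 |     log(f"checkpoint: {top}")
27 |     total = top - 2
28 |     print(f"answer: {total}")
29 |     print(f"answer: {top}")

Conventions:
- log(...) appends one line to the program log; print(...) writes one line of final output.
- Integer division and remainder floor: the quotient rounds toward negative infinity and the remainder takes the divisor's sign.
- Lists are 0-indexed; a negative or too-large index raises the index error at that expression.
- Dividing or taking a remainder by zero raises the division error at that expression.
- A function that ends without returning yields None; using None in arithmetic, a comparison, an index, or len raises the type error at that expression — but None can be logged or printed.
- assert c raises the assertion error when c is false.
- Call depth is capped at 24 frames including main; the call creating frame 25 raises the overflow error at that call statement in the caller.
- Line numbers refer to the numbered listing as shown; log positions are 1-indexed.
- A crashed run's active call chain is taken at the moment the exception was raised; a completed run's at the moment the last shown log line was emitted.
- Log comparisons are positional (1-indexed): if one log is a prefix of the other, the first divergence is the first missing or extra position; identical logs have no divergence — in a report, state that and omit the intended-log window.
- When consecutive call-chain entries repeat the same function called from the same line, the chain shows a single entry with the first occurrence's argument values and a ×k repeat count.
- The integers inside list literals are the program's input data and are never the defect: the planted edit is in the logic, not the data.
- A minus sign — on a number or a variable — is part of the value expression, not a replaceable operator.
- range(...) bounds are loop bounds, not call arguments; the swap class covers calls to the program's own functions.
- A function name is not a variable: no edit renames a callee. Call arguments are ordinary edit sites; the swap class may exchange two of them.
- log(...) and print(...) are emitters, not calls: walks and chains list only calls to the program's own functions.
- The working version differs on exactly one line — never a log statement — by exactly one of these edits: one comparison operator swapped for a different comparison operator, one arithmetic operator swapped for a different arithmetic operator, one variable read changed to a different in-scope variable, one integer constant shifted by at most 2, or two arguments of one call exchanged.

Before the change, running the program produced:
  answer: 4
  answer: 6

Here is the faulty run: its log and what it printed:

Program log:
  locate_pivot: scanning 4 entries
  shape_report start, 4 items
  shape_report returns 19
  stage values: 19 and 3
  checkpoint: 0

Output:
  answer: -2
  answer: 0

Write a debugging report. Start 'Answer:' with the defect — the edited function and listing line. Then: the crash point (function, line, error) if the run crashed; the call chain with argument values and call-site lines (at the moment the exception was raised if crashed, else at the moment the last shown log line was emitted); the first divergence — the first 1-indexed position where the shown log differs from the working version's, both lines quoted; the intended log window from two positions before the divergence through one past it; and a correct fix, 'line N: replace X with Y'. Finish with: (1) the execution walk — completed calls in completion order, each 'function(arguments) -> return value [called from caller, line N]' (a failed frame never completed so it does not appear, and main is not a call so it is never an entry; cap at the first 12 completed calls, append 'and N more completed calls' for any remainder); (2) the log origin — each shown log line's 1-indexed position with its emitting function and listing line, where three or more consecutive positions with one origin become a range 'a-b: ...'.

Answer: the defect is in tally_events at line 2.
The tell: At log position 5 the runs split — shown 'checkpoint: 0', but the working version logs 'level 3, partial 0'.
Call chain: main.
First divergence: at position 5 the run shows 'checkpoint: 0' where the working version logs 'level 3, partial 0'.
Intended log window:
  3: shape_report returns 19
  4: stage values: 19 and 3
  5: level 3, partial 0
  6: level 2, partial 3
Execution walk:
  shape_report([6, 3, 9, 1]) -> 19  [called from locate_pivot, line 17]
  tally_events(3, 0) -> 0  [called from locate_pivot, line 20]
  locate_pivot([6, 3, 9, 1]) -> 0  [called from main, line 25]
Log origin:
  1 — locate_pivot, line 16
  2 — shape_report, line 8
  3 — shape_report, line 12
  4 — locate_pivot, line 19
  5 — main, line 26
A correct fix: line 2: replace `>` with `<=`.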